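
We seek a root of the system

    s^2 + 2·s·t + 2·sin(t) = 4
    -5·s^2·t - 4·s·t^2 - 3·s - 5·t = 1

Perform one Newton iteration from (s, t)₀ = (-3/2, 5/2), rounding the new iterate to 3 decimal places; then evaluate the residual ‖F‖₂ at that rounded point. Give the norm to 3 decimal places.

8.632

At (-3/2, 5/2): F = (-8.05306, 0.375).
Jacobian J = [[2·s + 2·t, 2·s + 2·cos(t)], [-10·s·t - 4·t^2 - 3, -5·s^2 - 8·s·t - 5]].
At the point, J = [[2.000, -4.60229], [9.500, 13.750]] (det J = 71.22173).
Solving J·Δ = −F gives Δ = (1.530, -1.085).
Then the next iterate is (s, t)₁ = (0.030, 1.415).
Re-evaluating at (0.030, 1.415): F = (-1.93842, -8.41163), so ‖F‖₂ = 8.632.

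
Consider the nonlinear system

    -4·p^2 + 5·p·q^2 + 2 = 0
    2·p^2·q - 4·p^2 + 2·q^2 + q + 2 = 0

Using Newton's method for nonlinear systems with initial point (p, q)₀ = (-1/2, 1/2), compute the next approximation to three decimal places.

At (-1/2, 1/2): F = (0.375, 2.250).
Jacobian J = [[-8·p + 5·q^2, 10·p·q], [4·p·q - 8·p, 2·p^2 + 4·q + 1]].
At the point, J = [[5.250, -2.500], [3.000, 3.500]] (det J = 25.875).
Solving J·Δ = −F gives Δ = (-0.268, -0.413).
Then the next iterate is (p, q)₁ = (-0.768, 0.087).

(-0.768, 0.087)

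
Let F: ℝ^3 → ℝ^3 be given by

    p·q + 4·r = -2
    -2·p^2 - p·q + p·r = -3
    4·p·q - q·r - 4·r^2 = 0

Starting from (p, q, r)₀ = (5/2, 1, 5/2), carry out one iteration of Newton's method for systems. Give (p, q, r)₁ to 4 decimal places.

(2.0529, -1.6419, 0.6380)

At (5/2, 1, 5/2): F = (14.5000, -5.7500, -17.5000).
Jacobian J = [[q, p, 4], [-4·p - q + r, -p, p], [4·q, 4·p - r, -q - 8·r]].
At the point, J = [[1.0000, 2.5000, 4.0000], [-8.5000, -2.5000, 2.5000], [4.0000, 7.5000, -21.0000]] (det J = -602.5000).
Solving J·Δ = −F gives Δ = (-0.4471, -2.6419, -1.8620).
Then the next iterate is (p, q, r)₁ = (2.0529, -1.6419, 0.6380).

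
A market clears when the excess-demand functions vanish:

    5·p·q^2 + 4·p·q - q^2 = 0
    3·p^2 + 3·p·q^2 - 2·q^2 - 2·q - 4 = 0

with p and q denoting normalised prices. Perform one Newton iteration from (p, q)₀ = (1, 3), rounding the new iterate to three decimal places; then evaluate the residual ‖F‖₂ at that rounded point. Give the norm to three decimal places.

8.171

At (1, 3): F = (48.000, 2.000).
Jacobian J = [[5·q^2 + 4·q, 10·p·q + 4·p - 2·q], [6·p + 3·q^2, 6·p·q - 4·q - 2]].
At the point, J = [[57.000, 28.000], [33.000, 4.000]] (det J = -696.000).
Solving J·Δ = −F gives Δ = (0.195, -2.112).
Then the next iterate is (p, q)₁ = (1.195, 0.888).
Re-evaluating at (1.195, 0.888): F = (8.16765, -0.24208), so ‖F‖₂ = 8.171.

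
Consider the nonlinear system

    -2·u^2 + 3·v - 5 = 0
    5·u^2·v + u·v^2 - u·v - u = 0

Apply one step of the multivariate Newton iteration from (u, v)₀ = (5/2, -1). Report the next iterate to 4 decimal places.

(0.0793, -2.2356)

At (5/2, -1): F = (-20.5000, -28.7500).
Jacobian J = [[-4·u, 3], [10·u·v + v^2 - v - 1, 5·u^2 + 2·u·v - u]].
At the point, J = [[-10.0000, 3.0000], [-24.0000, 23.7500]] (det J = -165.5000).
Solving J·Δ = −F gives Δ = (-2.4207, -1.2356).
Then the next iterate is (u, v)₁ = (0.0793, -2.2356).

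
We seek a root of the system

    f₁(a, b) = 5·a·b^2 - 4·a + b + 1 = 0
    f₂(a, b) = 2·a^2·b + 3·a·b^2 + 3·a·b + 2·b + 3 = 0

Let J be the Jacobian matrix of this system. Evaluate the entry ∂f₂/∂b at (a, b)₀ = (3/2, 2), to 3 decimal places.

29.000

∂f₂/∂b = 2·a^2 + 6·a·b + 3·a + 2.
At (3/2, 2) this is 29.000.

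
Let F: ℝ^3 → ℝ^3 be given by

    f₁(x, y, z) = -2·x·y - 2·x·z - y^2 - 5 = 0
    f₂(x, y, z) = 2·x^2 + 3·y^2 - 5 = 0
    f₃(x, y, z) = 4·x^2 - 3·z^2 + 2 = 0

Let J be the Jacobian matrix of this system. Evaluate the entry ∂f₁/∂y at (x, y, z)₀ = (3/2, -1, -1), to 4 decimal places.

-1.0000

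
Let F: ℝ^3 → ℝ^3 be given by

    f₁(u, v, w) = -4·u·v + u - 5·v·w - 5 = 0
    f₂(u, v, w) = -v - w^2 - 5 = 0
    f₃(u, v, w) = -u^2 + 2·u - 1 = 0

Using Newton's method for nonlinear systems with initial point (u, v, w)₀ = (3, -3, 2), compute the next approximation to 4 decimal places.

(2.0000, -1.8932, 0.2233)

At (3, -3, 2): F = (64.0000, -6.0000, -4.0000).
Jacobian J = [[-4·v + 1, -4·u - 5·w, -5·v], [0, -1, -2·w], [-2·u + 2, 0, 0]].
At the point, J = [[13.0000, -22.0000, 15.0000], [0.0000, -1.0000, -4.0000], [-4.0000, 0.0000, 0.0000]] (det J = -412.0000).
Solving J·Δ = −F gives Δ = (-1.0000, 1.1068, -1.7767).
Then the next iterate is (u, v, w)₁ = (2.0000, -1.8932, 0.2233).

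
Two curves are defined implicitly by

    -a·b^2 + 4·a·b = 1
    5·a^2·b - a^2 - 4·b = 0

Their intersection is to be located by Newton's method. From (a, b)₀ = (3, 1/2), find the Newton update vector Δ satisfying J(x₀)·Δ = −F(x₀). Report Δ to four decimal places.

(7.6486, -1.9595)

At (3, 1/2): F = (4.2500, 11.5000).
Jacobian J = [[-b^2 + 4·b, -2·a·b + 4·a], [10·a·b - 2·a, 5·a^2 - 4]].
At the point, J = [[1.7500, 9.0000], [9.0000, 41.0000]] (det J = -9.2500).
Solving J·Δ = −F gives Δ = (7.6486, -1.9595).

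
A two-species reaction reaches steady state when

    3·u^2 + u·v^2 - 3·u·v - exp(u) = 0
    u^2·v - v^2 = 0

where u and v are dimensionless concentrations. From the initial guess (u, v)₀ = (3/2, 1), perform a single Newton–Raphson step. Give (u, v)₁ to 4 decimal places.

(1.1701, -0.0416)

At (3/2, 1): F = (-0.731689, 1.2500).
Jacobian J = [[6·u + v^2 - 3·v - exp(u), 2·u·v - 3·u], [2·u·v, u^2 - 2·v]].
At the point, J = [[2.518311, -1.5000], [3.0000, 0.2500]] (det J = 5.129578).
Solving J·Δ = −F gives Δ = (-0.3299, -1.0416).
Then the next iterate is (u, v)₁ = (1.1701, -0.0416).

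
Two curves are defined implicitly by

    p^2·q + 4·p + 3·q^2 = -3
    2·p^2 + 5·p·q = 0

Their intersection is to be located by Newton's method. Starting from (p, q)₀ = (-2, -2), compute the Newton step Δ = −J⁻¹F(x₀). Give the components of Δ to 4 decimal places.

At (-2, -2): F = (-1.0000, 28.0000).
Jacobian J = [[2·p·q + 4, p^2 + 6·q], [4·p + 5·q, 5·p]].
At the point, J = [[12.0000, -8.0000], [-18.0000, -10.0000]] (det J = -264.0000).
Solving J·Δ = −F gives Δ = (0.8864, 1.2045).

(0.8864, 1.2045)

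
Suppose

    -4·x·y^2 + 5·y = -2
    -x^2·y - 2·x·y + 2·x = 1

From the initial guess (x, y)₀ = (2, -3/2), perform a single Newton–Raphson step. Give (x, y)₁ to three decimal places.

At (2, -3/2): F = (-23.500, 15.000).
Jacobian J = [[-4·y^2, -8·x·y + 5], [-2·x·y - 2·y + 2, -x^2 - 2·x]].
At the point, J = [[-9.000, 29.000], [11.000, -8.000]] (det J = -247.000).
Solving J·Δ = −F gives Δ = (-1.000, 0.500).
Then the next iterate is (x, y)₁ = (1.000, -1.000).

(1.000, -1.000)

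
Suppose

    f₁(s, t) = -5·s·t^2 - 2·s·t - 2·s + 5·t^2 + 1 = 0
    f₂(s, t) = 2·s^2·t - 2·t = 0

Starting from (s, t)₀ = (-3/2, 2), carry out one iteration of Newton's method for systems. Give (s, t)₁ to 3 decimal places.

(-1.299, 0.967)

At (-3/2, 2): F = (60.000, 5.000).
Jacobian J = [[-5·t^2 - 2·t - 2, -10·s·t - 2·s + 10·t], [4·s·t, 2·s^2 - 2]].
At the point, J = [[-26.000, 53.000], [-12.000, 2.500]] (det J = 571.000).
Solving J·Δ = −F gives Δ = (0.201, -1.033).
Then the next iterate is (s, t)₁ = (-1.299, 0.967).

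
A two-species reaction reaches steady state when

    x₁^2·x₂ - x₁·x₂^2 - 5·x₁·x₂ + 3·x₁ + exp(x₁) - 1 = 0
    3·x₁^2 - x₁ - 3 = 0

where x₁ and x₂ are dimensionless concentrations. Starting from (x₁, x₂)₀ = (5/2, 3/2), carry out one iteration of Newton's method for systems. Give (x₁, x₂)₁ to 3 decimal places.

At (5/2, 3/2): F = (3.68249, 13.250).
Jacobian J = [[2·x₁·x₂ - x₂^2 - 5·x₂ + exp(x₁) + 3, x₁^2 - 2·x₁·x₂ - 5·x₁], [6·x₁ - 1, 0]].
At the point, J = [[12.93249, -13.750], [14.000, 0.000]] (det J = 192.500).
Solving J·Δ = −F gives Δ = (-0.946, -0.622).
Then the next iterate is (x₁, x₂)₁ = (1.554, 0.878).

(1.554, 0.878)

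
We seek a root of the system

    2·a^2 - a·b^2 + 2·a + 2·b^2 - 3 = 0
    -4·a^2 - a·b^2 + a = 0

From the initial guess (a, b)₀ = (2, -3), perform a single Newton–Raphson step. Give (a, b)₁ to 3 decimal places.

At (2, -3): F = (9.000, -32.000).
Jacobian J = [[4·a - b^2 + 2, -2·a·b + 4·b], [-8·a - b^2 + 1, -2·a·b]].
At the point, J = [[1.000, 0.000], [-24.000, 12.000]] (det J = 12.000).
Solving J·Δ = −F gives Δ = (-9.000, -15.333).
Then the next iterate is (a, b)₁ = (-7.000, -18.333).

(-7.000, -18.333)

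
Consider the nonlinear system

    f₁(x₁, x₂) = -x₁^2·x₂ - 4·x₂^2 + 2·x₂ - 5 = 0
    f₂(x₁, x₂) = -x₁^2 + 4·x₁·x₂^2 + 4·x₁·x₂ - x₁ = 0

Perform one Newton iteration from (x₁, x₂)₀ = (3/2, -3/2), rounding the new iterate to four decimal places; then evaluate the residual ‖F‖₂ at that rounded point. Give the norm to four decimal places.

At (3/2, -3/2): F = (-13.6250, 0.7500).
Jacobian J = [[-2·x₁·x₂, -x₁^2 - 8·x₂ + 2], [-2·x₁ + 4·x₂^2 + 4·x₂ - 1, 8·x₁·x₂ + 4·x₁]].
At the point, J = [[4.5000, 11.7500], [-1.0000, -12.0000]] (det J = -42.2500).
Solving J·Δ = −F gives Δ = (3.6612, -0.2426).
Then the next iterate is (x₁, x₂)₁ = (5.1612, -1.7426).
Re-evaluating at (5.1612, -1.7426): F = (25.787534, -5.083684), so ‖F‖₂ = 26.2838.

26.2838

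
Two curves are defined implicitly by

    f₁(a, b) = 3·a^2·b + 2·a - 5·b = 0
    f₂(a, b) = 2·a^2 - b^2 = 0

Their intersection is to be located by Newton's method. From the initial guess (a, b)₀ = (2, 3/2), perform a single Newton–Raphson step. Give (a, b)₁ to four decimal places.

At (2, 3/2): F = (14.5000, 5.7500).
Jacobian J = [[6·a·b + 2, 3·a^2 - 5], [4·a, -2·b]].
At the point, J = [[20.0000, 7.0000], [8.0000, -3.0000]] (det J = -116.0000).
Solving J·Δ = −F gives Δ = (-0.7220, -0.0086).
Then the next iterate is (a, b)₁ = (1.2780, 1.4914).

(1.2780, 1.4914)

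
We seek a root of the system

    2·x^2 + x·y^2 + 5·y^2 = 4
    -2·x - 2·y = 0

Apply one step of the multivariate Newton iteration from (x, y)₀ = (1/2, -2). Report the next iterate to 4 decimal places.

(1.0179, -1.0179)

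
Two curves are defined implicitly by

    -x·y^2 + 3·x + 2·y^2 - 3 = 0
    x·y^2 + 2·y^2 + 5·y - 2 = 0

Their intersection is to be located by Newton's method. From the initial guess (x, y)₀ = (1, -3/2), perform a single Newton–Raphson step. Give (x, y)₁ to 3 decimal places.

(5.600, 0.400)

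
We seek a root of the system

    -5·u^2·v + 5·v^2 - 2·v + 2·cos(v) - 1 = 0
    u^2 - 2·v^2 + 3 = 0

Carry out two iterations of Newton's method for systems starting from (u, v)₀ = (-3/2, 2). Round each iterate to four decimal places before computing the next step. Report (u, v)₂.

(-0.9796, 1.4070)

At (-3/2, 2): F = (-8.332294, -2.7500).
Jacobian J = [[-10·u·v, -5·u^2 + 10·v - 2·sin(v) - 2], [2·u, -4·v]].
At the point, J = [[30.0000, 4.931405], [-3.0000, -8.0000]] (det J = -225.205785).
Solving J·Δ = −F gives Δ = (0.3562, -0.4773).
Then the next iterate is (u, v)₁ = (-1.1438, 1.5227).
Round to (-1.1438, 1.5227) and repeat: F = (-2.316746, -0.328952), J = [[17.416643, 4.687921], [-2.2876, -6.0908]].
Δ = (0.1642, -0.1157), so (u, v)₂ = (-0.9796, 1.4070).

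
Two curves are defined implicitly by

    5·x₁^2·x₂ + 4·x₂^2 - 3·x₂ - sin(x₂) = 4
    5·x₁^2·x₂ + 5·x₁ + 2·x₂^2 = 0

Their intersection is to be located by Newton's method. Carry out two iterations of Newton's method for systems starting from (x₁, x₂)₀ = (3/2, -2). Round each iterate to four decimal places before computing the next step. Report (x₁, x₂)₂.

(1.1875, -1.4944)

At (3/2, -2): F = (-3.590703, -7.0000).
Jacobian J = [[10·x₁·x₂, 5·x₁^2 + 8·x₂ - cos(x₂) - 3], [10·x₁·x₂ + 5, 5·x₁^2 + 4·x₂]].
At the point, J = [[-30.0000, -7.333853], [-25.0000, 3.2500]] (det J = -280.846329).
Solving J·Δ = −F gives Δ = (-0.2243, 0.4281).
Then the next iterate is (x₁, x₂)₁ = (1.2757, -1.5719).
Round to (1.2757, -1.5719) and repeat: F = (-1.191455, -1.470394), J = [[-20.052728, -7.437044], [-15.052728, 1.849452]].
Δ = (-0.0882, 0.0775), so (x₁, x₂)₂ = (1.1875, -1.4944).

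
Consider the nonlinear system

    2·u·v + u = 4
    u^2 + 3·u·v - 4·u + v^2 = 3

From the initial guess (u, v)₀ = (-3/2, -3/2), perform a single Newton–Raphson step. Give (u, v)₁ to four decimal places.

At (-3/2, -3/2): F = (-1.0000, 14.2500).
Jacobian J = [[2·v + 1, 2·u], [2·u + 3·v - 4, 3·u + 2·v]].
At the point, J = [[-2.0000, -3.0000], [-11.5000, -7.5000]] (det J = -19.5000).
Solving J·Δ = −F gives Δ = (2.5769, -2.0513).
Then the next iterate is (u, v)₁ = (1.0769, -3.5513).

(1.0769, -3.5513)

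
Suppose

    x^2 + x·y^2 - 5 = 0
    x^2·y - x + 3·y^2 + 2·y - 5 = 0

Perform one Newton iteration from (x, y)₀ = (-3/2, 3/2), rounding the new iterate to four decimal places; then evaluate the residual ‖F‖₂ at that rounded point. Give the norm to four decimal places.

1.6046

At (-3/2, 3/2): F = (-6.1250, 9.6250).
Jacobian J = [[2·x + y^2, 2·x·y], [2·x·y - 1, x^2 + 6·y + 2]].
At the point, J = [[-0.7500, -4.5000], [-5.5000, 13.2500]] (det J = -34.6875).
Solving J·Δ = −F gives Δ = (-1.0910, -1.1793).
Then the next iterate is (x, y)₁ = (-2.5910, 0.3207).
Re-evaluating at (-2.5910, 0.3207): F = (1.446801, 0.693895), so ‖F‖₂ = 1.6046.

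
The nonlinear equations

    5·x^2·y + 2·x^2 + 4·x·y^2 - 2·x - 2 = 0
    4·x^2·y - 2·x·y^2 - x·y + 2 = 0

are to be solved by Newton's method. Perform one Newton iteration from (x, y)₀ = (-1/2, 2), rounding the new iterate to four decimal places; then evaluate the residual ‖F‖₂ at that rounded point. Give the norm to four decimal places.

4.0772

At (-1/2, 2): F = (-6.0000, 9.0000).
Jacobian J = [[10·x·y + 4·x + 4·y^2 - 2, 5·x^2 + 8·x·y], [8·x·y - 2·y^2 - y, 4·x^2 - 4·x·y - x]].
At the point, J = [[2.0000, -6.7500], [-18.0000, 5.5000]] (det J = -110.5000).
Solving J·Δ = −F gives Δ = (0.2511, -0.8145).
Then the next iterate is (x, y)₁ = (-0.2489, 1.1855).
Re-evaluating at (-0.2489, 1.1855): F = (-2.410308, 3.288457), so ‖F‖₂ = 4.0772.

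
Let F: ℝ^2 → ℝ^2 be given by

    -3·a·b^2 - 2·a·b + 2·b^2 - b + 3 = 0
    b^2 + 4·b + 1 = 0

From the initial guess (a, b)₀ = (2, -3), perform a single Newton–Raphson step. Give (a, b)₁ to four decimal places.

At (2, -3): F = (-18.0000, -2.0000).
Jacobian J = [[-3·b^2 - 2·b, -6·a·b - 2·a + 4·b - 1], [0, 2·b + 4]].
At the point, J = [[-21.0000, 19.0000], [0.0000, -2.0000]] (det J = 42.0000).
Solving J·Δ = −F gives Δ = (-1.7619, -1.0000).
Then the next iterate is (a, b)₁ = (0.2381, -4.0000).

(0.2381, -4.0000)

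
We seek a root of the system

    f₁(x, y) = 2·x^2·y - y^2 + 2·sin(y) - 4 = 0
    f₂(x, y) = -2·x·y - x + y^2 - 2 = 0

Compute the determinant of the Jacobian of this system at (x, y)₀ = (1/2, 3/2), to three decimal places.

-3.434

J = [[4·x·y, 2·x^2 - 2·y + 2·cos(y)], [-2·y - 1, -2·x + 2·y]].
At the point, J = [[3.000, -2.35853], [-4.000, 2.000]].
det J = -3.434.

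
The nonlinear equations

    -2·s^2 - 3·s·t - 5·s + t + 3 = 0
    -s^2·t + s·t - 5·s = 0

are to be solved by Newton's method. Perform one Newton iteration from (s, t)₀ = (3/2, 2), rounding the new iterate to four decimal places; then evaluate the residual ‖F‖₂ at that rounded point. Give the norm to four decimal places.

At (3/2, 2): F = (-16.0000, -9.0000).
Jacobian J = [[-4·s - 3·t - 5, -3·s + 1], [-2·s·t + t - 5, -s^2 + s]].
At the point, J = [[-17.0000, -3.5000], [-9.0000, -0.7500]] (det J = -18.7500).
Solving J·Δ = −F gives Δ = (-1.0400, 0.4800).
Then the next iterate is (s, t)₁ = (0.4600, 2.4800).
Re-evaluating at (0.4600, 2.4800): F = (-0.6656, -1.683968), so ‖F‖₂ = 1.8107.

1.8107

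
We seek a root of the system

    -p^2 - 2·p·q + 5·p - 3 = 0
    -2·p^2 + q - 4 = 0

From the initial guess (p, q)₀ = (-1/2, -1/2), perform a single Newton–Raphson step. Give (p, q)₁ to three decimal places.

(-0.250, 4.000)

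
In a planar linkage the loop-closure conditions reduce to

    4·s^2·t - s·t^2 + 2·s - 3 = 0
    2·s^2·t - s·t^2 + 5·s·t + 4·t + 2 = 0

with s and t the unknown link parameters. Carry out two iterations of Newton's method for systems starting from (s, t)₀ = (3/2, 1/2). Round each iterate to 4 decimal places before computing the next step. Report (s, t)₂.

(3.0619, 0.0882)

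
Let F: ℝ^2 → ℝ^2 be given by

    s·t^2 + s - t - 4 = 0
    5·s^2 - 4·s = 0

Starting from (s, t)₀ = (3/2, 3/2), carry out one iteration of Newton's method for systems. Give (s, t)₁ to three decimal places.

(1.023, 2.122)

At (3/2, 3/2): F = (-0.625, 5.250).
Jacobian J = [[t^2 + 1, 2·s·t - 1], [10·s - 4, 0]].
At the point, J = [[3.250, 3.500], [11.000, 0.000]] (det J = -38.500).
Solving J·Δ = −F gives Δ = (-0.477, 0.622).
Then the next iterate is (s, t)₁ = (1.023, 2.122).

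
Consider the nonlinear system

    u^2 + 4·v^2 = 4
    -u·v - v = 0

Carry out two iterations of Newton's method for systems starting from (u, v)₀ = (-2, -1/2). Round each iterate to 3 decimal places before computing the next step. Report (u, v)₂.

(-2.071, 0.071)

At (-2, -1/2): F = (1.000, -0.500).
Jacobian J = [[2·u, 8·v], [-v, -u - 1]].
At the point, J = [[-4.000, -4.000], [0.500, 1.000]] (det J = -2.000).
Solving J·Δ = −F gives Δ = (-0.500, 0.750).
Then the next iterate is (u, v)₁ = (-2.500, 0.250).
Round to (-2.500, 0.250) and repeat: F = (2.500, 0.375), J = [[-5.000, 2.000], [-0.250, 1.500]].
Δ = (0.429, -0.179), so (u, v)₂ = (-2.071, 0.071).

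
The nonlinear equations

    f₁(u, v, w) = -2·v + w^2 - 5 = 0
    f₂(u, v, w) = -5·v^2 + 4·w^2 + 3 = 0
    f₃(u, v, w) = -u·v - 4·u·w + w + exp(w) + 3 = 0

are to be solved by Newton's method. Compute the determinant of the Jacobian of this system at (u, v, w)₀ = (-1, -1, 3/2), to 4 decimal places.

270.0000

J = [[0, -2, 2·w], [0, -10·v, 8·w], [-v - 4·w, -u, -4·u + exp(w) + 1]].
At the point, J = [[0.0000, -2.0000, 3.0000], [0.0000, 10.0000, 12.0000], [-5.0000, 1.0000, 9.481689]].
det J = 270.0000.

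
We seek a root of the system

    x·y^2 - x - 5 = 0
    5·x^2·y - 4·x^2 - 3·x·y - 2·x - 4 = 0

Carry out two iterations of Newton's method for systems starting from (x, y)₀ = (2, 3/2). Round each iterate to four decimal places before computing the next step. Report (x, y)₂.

(1.8425, 1.8922)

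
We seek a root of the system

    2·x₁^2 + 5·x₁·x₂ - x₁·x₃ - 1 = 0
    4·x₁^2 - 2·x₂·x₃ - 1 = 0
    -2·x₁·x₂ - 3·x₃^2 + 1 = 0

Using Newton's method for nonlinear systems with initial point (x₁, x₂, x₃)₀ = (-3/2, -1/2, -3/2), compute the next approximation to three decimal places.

At (-3/2, -1/2, -3/2): F = (5.000, 6.500, -7.250).
Jacobian J = [[4·x₁ + 5·x₂ - x₃, 5·x₁, -x₁], [8·x₁, -2·x₃, -2·x₂], [-2·x₂, -2·x₁, -6·x₃]].
At the point, J = [[-7.000, -7.500, 1.500], [-12.000, 3.000, 1.000], [1.000, 3.000, 9.000]] (det J = -1044.000).
Solving J·Δ = −F gives Δ = (0.647, 0.197, 0.668).
Then the next iterate is (x₁, x₂, x₃)₁ = (-0.853, -0.303, -0.832).

(-0.853, -0.303, -0.832)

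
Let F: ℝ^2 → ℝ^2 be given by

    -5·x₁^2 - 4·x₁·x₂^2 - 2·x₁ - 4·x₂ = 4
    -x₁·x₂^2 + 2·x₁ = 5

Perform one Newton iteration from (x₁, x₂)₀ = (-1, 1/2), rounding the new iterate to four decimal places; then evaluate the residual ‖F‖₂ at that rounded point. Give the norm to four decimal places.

42.0427

At (-1, 1/2): F = (-8.0000, -6.7500).
Jacobian J = [[-10·x₁ - 4·x₂^2 - 2, -8·x₁·x₂ - 4], [-x₂^2 + 2, -2·x₁·x₂]].
At the point, J = [[7.0000, 0.0000], [1.7500, 1.0000]] (det J = 7.0000).
Solving J·Δ = −F gives Δ = (1.1429, 4.7500).
Then the next iterate is (x₁, x₂)₁ = (0.1429, 5.2500).
Re-evaluating at (0.1429, 5.2500): F = (-41.142627, -8.652881), so ‖F‖₂ = 42.0427.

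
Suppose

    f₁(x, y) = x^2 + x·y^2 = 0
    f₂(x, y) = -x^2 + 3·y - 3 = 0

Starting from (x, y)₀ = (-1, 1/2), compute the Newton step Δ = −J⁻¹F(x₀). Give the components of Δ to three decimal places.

At (-1, 1/2): F = (0.750, -2.500).
Jacobian J = [[2·x + y^2, 2·x·y], [-2·x, 3]].
At the point, J = [[-1.750, -1.000], [2.000, 3.000]] (det J = -3.250).
Solving J·Δ = −F gives Δ = (-0.077, 0.885).

(-0.077, 0.885)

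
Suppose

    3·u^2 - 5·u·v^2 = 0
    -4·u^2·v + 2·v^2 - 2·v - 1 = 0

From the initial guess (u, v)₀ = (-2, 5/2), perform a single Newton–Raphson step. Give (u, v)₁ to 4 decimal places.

At (-2, 5/2): F = (74.5000, -33.5000).
Jacobian J = [[6·u - 5·v^2, -10·u·v], [-8·u·v, -4·u^2 + 4·v - 2]].
At the point, J = [[-43.2500, 50.0000], [40.0000, -8.0000]] (det J = -1654.0000).
Solving J·Δ = −F gives Δ = (0.6524, -0.9257).
Then the next iterate is (u, v)₁ = (-1.3476, 1.5743).

(-1.3476, 1.5743)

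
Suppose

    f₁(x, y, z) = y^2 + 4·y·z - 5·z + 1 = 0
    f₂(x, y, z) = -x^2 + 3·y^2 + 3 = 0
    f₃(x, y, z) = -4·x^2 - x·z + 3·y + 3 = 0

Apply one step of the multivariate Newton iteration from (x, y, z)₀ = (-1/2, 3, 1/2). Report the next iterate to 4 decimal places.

(-2.3638, 1.4508, 0.3420)

At (-1/2, 3, 1/2): F = (13.5000, 29.7500, 11.2500).
Jacobian J = [[0, 2·y + 4·z, 4·y - 5], [-2·x, 6·y, 0], [-8·x - z, 3, -x]].
At the point, J = [[0.0000, 8.0000, 7.0000], [1.0000, 18.0000, 0.0000], [3.5000, 3.0000, 0.5000]] (det J = -424.0000).
Solving J·Δ = −F gives Δ = (-1.8638, -1.5492, -0.1580).
Then the next iterate is (x, y, z)₁ = (-2.3638, 1.4508, 0.3420).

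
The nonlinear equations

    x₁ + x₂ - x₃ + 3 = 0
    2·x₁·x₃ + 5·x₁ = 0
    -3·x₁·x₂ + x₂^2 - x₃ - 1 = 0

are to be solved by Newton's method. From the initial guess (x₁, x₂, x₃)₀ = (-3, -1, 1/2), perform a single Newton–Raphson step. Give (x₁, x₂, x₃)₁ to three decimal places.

At (-3, -1, 1/2): F = (-1.500, -18.000, -9.500).
Jacobian J = [[1, 1, -1], [2·x₃ + 5, 0, 2·x₁], [-3·x₂, -3·x₁ + 2·x₂, -1]].
At the point, J = [[1.000, 1.000, -1.000], [6.000, 0.000, -6.000], [3.000, 7.000, -1.000]] (det J = -12.000).
Solving J·Δ = −F gives Δ = (8.500, -1.500, 5.500).
Then the next iterate is (x₁, x₂, x₃)₁ = (5.500, -2.500, 6.000).

(5.500, -2.500, 6.000)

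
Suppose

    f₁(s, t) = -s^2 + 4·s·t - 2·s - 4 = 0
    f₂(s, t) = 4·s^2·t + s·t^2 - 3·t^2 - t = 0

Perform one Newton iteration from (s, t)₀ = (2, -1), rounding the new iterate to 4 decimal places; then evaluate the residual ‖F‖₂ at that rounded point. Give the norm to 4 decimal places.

151.0440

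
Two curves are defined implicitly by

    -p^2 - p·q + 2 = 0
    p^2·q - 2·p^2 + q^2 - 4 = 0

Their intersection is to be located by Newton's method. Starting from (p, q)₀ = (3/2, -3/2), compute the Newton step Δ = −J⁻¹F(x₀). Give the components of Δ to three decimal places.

At (3/2, -3/2): F = (2.000, -9.625).
Jacobian J = [[-2·p - q, -p], [2·p·q - 4·p, p^2 + 2·q]].
At the point, J = [[-1.500, -1.500], [-10.500, -0.750]] (det J = -14.625).
Solving J·Δ = −F gives Δ = (-1.090, 2.423).

(-1.090, 2.423)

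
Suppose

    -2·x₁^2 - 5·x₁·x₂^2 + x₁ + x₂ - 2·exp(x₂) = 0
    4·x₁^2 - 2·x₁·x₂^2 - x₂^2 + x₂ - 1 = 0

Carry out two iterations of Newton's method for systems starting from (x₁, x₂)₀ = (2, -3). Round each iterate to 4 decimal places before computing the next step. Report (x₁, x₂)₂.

(0.8735, -1.2298)

At (2, -3): F = (-99.099574, -33.0000).
Jacobian J = [[-4·x₁ - 5·x₂^2 + 1, -10·x₁·x₂ - 2·exp(x₂) + 1], [8·x₁ - 2·x₂^2, -4·x₁·x₂ - 2·x₂ + 1]].
At the point, J = [[-52.0000, 60.900426], [-2.0000, 31.0000]] (det J = -1490.199148).
Solving J·Δ = −F gives Δ = (-0.7129, 1.0185).
Then the next iterate is (x₁, x₂)₁ = (1.2871, -1.9815).
Round to (1.2871, -1.9815) and repeat: F = (-29.551353, -10.388527), J = [[-23.780111, 26.228162], [2.444115, 15.164555]].
Δ = (-0.4136, 0.7517), so (x₁, x₂)₂ = (0.8735, -1.2298).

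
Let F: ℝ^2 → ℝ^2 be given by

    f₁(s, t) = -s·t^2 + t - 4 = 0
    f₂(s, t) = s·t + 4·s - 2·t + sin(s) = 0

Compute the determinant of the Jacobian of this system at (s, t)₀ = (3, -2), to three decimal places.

-17.130

J = [[-t^2, -2·s·t + 1], [t + cos(s) + 4, s - 2]].
At the point, J = [[-4.000, 13.000], [1.01001, 1.000]].
det J = -17.130.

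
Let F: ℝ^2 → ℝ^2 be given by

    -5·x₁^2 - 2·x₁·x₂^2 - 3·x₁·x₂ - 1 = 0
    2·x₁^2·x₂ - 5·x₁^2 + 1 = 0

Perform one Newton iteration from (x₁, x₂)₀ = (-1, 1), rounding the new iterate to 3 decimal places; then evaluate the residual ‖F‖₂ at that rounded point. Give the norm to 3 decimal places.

0.446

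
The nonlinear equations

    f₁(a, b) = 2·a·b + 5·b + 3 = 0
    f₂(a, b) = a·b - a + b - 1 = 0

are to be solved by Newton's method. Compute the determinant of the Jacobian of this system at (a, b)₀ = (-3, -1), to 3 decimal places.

2.000

J = [[2·b, 2·a + 5], [b - 1, a + 1]].
At the point, J = [[-2.000, -1.000], [-2.000, -2.000]].
det J = 2.000.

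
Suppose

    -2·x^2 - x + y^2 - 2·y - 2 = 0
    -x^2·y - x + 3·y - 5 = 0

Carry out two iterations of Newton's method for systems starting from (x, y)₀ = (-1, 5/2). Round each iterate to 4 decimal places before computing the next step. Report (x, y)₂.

(-1.6138, 3.5551)

At (-1, 5/2): F = (-1.7500, 1.0000).
Jacobian J = [[-4·x - 1, 2·y - 2], [-2·x·y - 1, -x^2 + 3]].
At the point, J = [[3.0000, 3.0000], [4.0000, 2.0000]] (det J = -6.0000).
Solving J·Δ = −F gives Δ = (-1.0833, 1.6667).
Then the next iterate is (x, y)₁ = (-2.0833, 4.1667).
Round to (-2.0833, 4.1667) and repeat: F = (0.431011, -8.500657), J = [[7.3332, 6.3334], [16.360972, -1.340139]].
Δ = (0.4695, -0.6116), so (x, y)₂ = (-1.6138, 3.5551).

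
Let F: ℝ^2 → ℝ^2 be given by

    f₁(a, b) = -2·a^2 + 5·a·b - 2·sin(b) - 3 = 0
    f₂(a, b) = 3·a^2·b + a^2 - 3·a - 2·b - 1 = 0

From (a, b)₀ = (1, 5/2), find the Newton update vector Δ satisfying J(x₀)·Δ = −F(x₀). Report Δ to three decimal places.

(0.114, -1.102)

At (1, 5/2): F = (6.30306, -0.500).
Jacobian J = [[-4·a + 5·b, 5·a - 2·cos(b)], [6·a·b + 2·a - 3, 3·a^2 - 2]].
At the point, J = [[8.500, 6.60229], [14.000, 1.000]] (det J = -83.93202).
Solving J·Δ = −F gives Δ = (0.114, -1.102).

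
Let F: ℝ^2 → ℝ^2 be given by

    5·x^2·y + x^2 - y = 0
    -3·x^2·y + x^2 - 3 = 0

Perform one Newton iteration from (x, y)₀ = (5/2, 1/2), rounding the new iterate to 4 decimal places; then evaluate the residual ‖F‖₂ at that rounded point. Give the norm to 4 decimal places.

6.8389

At (5/2, 1/2): F = (21.3750, -6.1250).
Jacobian J = [[10·x·y + 2·x, 5·x^2 - 1], [-6·x·y + 2·x, -3·x^2]].
At the point, J = [[17.5000, 30.2500], [-2.5000, -18.7500]] (det J = -252.5000).
Solving J·Δ = −F gives Δ = (-0.8535, -0.2129).
Then the next iterate is (x, y)₁ = (1.6465, 0.2871).
Re-evaluating at (1.6465, 0.2871): F = (6.315449, -2.623990), so ‖F‖₂ = 6.8389.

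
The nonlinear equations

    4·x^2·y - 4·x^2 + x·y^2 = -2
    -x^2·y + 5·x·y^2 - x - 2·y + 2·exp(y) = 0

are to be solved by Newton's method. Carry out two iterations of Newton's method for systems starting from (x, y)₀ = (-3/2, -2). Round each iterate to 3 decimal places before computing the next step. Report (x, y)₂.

At (-3/2, -2): F = (-31.000, -19.72933).
Jacobian J = [[8·x·y - 8·x + y^2, 4·x^2 + 2·x·y], [-2·x·y + 5·y^2 - 1, -x^2 + 10·x·y + 2·exp(y) - 2]].
At the point, J = [[40.000, 15.000], [13.000, 26.02067]] (det J = 845.82682).
Solving J·Δ = −F gives Δ = (0.604, 0.457).
Then the next iterate is (x, y)₁ = (-0.896, -1.543).
Round to (-0.896, -1.543) and repeat: F = (-8.29949, -5.01798), J = [[20.60907, 5.97632], [8.13919, 11.44994]].
Δ = (0.347, 0.191), so (x, y)₂ = (-0.549, -1.352).

(-0.549, -1.352)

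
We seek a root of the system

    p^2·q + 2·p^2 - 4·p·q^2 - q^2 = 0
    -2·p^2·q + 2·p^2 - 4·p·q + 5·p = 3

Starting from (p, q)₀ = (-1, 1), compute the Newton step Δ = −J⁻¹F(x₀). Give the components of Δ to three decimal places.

At (-1, 1): F = (6.000, -4.000).
Jacobian J = [[2·p·q + 4·p - 4·q^2, p^2 - 8·p·q - 2·q], [-4·p·q + 4·p - 4·q + 5, -2·p^2 - 4·p]].
At the point, J = [[-10.000, 7.000], [1.000, 2.000]] (det J = -27.000).
Solving J·Δ = −F gives Δ = (1.481, 1.259).

(1.481, 1.259)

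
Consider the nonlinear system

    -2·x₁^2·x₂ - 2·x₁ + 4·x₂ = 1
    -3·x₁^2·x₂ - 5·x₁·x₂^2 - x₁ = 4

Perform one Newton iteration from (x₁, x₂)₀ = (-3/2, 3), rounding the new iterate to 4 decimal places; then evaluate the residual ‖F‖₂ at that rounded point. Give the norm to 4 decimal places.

9.6199

At (-3/2, 3): F = (0.5000, 44.7500).
Jacobian J = [[-4·x₁·x₂ - 2, -2·x₁^2 + 4], [-6·x₁·x₂ - 5·x₂^2 - 1, -3·x₁^2 - 10·x₁·x₂]].
At the point, J = [[16.0000, -0.5000], [-19.0000, 38.2500]] (det J = 602.5000).
Solving J·Δ = −F gives Δ = (-0.0689, -1.2041).
Then the next iterate is (x₁, x₂)₁ = (-1.5689, 1.7959).
Re-evaluating at (-1.5689, 1.7959): F = (0.480374, 9.607888), so ‖F‖₂ = 9.6199.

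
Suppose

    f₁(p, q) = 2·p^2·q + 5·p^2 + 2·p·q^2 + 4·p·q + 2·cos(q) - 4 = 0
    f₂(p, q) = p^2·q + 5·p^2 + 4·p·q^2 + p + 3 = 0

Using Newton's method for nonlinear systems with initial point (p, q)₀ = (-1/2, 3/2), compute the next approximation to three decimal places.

(-5.099, -1.365)

At (-1/2, 3/2): F = (-7.10853, -0.375).
Jacobian J = [[4·p·q + 10·p + 2·q^2 + 4·q, 2·p^2 + 4·p·q + 4·p - 2·sin(q)], [2·p·q + 10·p + 4·q^2 + 1, p^2 + 8·p·q]].
At the point, J = [[2.500, -6.49499], [3.500, -5.750]] (det J = 8.35746).
Solving J·Δ = −F gives Δ = (-4.599, -2.865).
Then the next iterate is (p, q)₁ = (-5.099, -1.365).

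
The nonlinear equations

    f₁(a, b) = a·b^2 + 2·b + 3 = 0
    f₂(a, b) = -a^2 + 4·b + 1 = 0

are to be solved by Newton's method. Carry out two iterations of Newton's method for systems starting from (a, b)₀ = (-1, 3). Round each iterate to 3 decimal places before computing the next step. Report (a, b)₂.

At (-1, 3): F = (0.000, 12.000).
Jacobian J = [[b^2, 2·a·b + 2], [-2·a, 4]].
At the point, J = [[9.000, -4.000], [2.000, 4.000]] (det J = 44.000).
Solving J·Δ = −F gives Δ = (-1.091, -2.455).
Then the next iterate is (a, b)₁ = (-2.091, 0.545).
Round to (-2.091, 0.545) and repeat: F = (3.46892, -1.19228), J = [[0.29703, -0.27919], [4.182, 4.000]].
Δ = (-5.749, 6.309), so (a, b)₂ = (-7.840, 6.854).

(-7.840, 6.854)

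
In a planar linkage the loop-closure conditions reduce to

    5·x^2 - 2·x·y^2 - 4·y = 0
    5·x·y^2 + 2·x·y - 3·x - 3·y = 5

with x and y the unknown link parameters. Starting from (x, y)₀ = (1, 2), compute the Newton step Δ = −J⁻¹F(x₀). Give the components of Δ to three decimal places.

(0.307, -0.866)

At (1, 2): F = (-11.000, 10.000).
Jacobian J = [[10·x - 2·y^2, -4·x·y - 4], [5·y^2 + 2·y - 3, 10·x·y + 2·x - 3]].
At the point, J = [[2.000, -12.000], [21.000, 19.000]] (det J = 290.000).
Solving J·Δ = −F gives Δ = (0.307, -0.866).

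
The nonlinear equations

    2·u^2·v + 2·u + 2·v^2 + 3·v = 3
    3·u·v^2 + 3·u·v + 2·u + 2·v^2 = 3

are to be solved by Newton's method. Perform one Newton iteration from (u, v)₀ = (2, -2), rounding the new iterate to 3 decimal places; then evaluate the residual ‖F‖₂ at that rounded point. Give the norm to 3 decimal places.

At (2, -2): F = (-13.000, 21.000).
Jacobian J = [[4·u·v + 2, 2·u^2 + 4·v + 3], [3·v^2 + 3·v + 2, 6·u·v + 3·u + 4·v]].
At the point, J = [[-14.000, 3.000], [8.000, -26.000]] (det J = 340.000).
Solving J·Δ = −F gives Δ = (-0.809, 0.559).
Then the next iterate is (u, v)₁ = (1.191, -1.441).
Re-evaluating at (1.191, -1.441): F = (-4.87610, 5.80554), so ‖F‖₂ = 7.582.

7.582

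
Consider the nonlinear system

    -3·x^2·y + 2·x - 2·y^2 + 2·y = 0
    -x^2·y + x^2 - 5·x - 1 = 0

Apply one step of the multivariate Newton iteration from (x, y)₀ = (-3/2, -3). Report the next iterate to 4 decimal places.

At (-3/2, -3): F = (-6.7500, 15.5000).
Jacobian J = [[-6·x·y + 2, -3·x^2 - 4·y + 2], [-2·x·y + 2·x - 5, -x^2]].
At the point, J = [[-25.0000, 7.2500], [-17.0000, -2.2500]] (det J = 179.5000).
Solving J·Δ = −F gives Δ = (0.5414, 2.7981).
Then the next iterate is (x, y)₁ = (-0.9586, -0.2019).

(-0.9586, -0.2019)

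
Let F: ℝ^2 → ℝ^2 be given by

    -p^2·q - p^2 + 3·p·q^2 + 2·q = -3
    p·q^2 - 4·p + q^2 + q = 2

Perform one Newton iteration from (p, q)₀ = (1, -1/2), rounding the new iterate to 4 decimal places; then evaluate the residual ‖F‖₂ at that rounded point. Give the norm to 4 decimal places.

At (1, -1/2): F = (2.2500, -6.0000).
Jacobian J = [[-2·p·q - 2·p + 3·q^2, -p^2 + 6·p·q + 2], [q^2 - 4, 2·p·q + 2·q + 1]].
At the point, J = [[-0.2500, -2.0000], [-3.7500, -1.0000]] (det J = -7.2500).
Solving J·Δ = −F gives Δ = (-1.9655, 1.3707).
Then the next iterate is (p, q)₁ = (-0.9655, 0.8707).
Re-evaluating at (-0.9655, 0.8707): F = (0.801661, 2.758855), so ‖F‖₂ = 2.8730.

2.8730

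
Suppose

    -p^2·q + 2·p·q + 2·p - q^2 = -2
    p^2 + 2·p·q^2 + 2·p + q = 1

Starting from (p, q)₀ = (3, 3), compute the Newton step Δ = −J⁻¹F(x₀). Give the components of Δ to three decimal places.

(1.978, -3.309)

At (3, 3): F = (-10.000, 71.000).
Jacobian J = [[-2·p·q + 2·q + 2, -p^2 + 2·p - 2·q], [2·p + 2·q^2 + 2, 4·p·q + 1]].
At the point, J = [[-10.000, -9.000], [26.000, 37.000]] (det J = -136.000).
Solving J·Δ = −F gives Δ = (1.978, -3.309).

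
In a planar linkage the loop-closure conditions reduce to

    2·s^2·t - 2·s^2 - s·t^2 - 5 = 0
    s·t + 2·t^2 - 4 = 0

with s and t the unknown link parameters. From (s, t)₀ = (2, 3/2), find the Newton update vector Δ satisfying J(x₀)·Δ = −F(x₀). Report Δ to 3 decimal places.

At (2, 3/2): F = (-5.500, 3.500).
Jacobian J = [[4·s·t - 4·s - t^2, 2·s^2 - 2·s·t], [t, s + 4·t]].
At the point, J = [[1.750, 2.000], [1.500, 8.000]] (det J = 11.000).
Solving J·Δ = −F gives Δ = (4.636, -1.307).

(4.636, -1.307)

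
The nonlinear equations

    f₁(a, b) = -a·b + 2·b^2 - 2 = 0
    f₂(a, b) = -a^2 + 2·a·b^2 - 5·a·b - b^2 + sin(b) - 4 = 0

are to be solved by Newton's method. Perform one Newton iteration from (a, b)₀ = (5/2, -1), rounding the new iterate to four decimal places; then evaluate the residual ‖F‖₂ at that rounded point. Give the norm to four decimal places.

3.3709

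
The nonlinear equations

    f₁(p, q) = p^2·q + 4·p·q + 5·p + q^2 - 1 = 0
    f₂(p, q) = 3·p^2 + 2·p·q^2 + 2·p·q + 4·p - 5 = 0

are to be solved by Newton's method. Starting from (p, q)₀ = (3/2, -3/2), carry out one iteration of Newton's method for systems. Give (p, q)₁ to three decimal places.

At (3/2, -3/2): F = (-3.625, 10.000).
Jacobian J = [[2·p·q + 4·q + 5, p^2 + 4·p + 2·q], [6·p + 2·q^2 + 2·q + 4, 4·p·q + 2·p]].
At the point, J = [[-5.500, 5.250], [14.500, -6.000]] (det J = -43.125).
Solving J·Δ = −F gives Δ = (-0.713, -0.057).
Then the next iterate is (p, q)₁ = (0.787, -1.557).

(0.787, -1.557)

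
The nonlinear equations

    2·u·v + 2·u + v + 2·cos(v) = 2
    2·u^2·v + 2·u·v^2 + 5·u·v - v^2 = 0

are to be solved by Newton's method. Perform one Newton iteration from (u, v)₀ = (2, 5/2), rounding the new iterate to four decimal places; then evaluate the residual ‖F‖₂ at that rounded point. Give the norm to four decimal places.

At (2, 5/2): F = (12.897713, 63.7500).
Jacobian J = [[2·v + 2, 2·u - 2·sin(v) + 1], [4·u·v + 2·v^2 + 5·v, 2·u^2 + 4·u·v + 5·u - 2·v]].
At the point, J = [[7.0000, 3.803056], [45.0000, 33.0000]] (det J = 59.862493).
Solving J·Δ = −F gives Δ = (-3.0600, 2.2409).
Then the next iterate is (u, v)₁ = (-1.0600, 4.7409).
Re-evaluating at (-1.0600, 4.7409): F = (-9.372794, -84.598554), so ‖F‖₂ = 85.1162.

85.1162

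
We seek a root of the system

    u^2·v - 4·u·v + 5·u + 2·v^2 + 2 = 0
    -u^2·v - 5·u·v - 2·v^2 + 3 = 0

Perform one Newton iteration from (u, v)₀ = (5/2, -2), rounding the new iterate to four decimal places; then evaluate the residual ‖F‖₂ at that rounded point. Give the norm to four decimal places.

At (5/2, -2): F = (30.0000, 32.5000).
Jacobian J = [[2·u·v - 4·v + 5, u^2 - 4·u + 4·v], [-2·u·v - 5·v, -u^2 - 5·u - 4·v]].
At the point, J = [[3.0000, -11.7500], [20.0000, -10.7500]] (det J = 202.7500).
Solving J·Δ = −F gives Δ = (-0.2928, 2.4784).
Then the next iterate is (u, v)₁ = (2.2072, 0.4784).
Re-evaluating at (2.2072, 0.4784): F = (11.600672, -5.067992), so ‖F‖₂ = 12.6594.

12.6594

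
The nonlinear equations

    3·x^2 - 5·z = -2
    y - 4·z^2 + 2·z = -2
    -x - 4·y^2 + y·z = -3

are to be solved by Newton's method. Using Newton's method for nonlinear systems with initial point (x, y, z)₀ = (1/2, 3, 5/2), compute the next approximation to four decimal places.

At (1/2, 3, 5/2): F = (-9.7500, -15.0000, -26.0000).
Jacobian J = [[6·x, 0, -5], [0, 1, -8·z + 2], [-1, -8·y + z, y]].
At the point, J = [[3.0000, 0.0000, -5.0000], [0.0000, 1.0000, -18.0000], [-1.0000, -21.5000, 3.0000]] (det J = -1157.0000).
Solving J·Δ = −F gives Δ = (1.7299, -1.4170, -0.9121).
Then the next iterate is (x, y, z)₁ = (2.2299, 1.5830, 1.5879).

(2.2299, 1.5830, 1.5879)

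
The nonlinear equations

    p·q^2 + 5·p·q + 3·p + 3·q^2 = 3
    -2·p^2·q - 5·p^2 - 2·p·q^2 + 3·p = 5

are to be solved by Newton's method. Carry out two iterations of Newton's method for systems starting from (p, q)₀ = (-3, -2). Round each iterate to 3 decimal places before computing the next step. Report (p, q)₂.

At (-3, -2): F = (18.000, 1.000).
Jacobian J = [[q^2 + 5·q + 3, 2·p·q + 5·p + 6·q], [-4·p·q - 10·p - 2·q^2 + 3, -2·p^2 - 4·p·q]].
At the point, J = [[-3.000, -15.000], [1.000, -42.000]] (det J = 141.000).
Solving J·Δ = −F gives Δ = (5.255, 0.149).
Then the next iterate is (p, q)₁ = (2.255, -1.851).
Round to (2.255, -1.851) and repeat: F = (0.89966, -20.28753), J = [[-2.82880, -8.17901], [-9.70638, 6.52597]].
Δ = (-1.636, 0.676), so (p, q)₂ = (0.619, -1.175).

(0.619, -1.175)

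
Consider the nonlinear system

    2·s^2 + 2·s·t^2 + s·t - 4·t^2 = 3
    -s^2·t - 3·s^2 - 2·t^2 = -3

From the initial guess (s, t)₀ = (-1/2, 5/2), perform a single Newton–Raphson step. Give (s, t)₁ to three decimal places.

(-12.134, -4.804)

At (-1/2, 5/2): F = (-35.000, -10.875).
Jacobian J = [[4·s + 2·t^2 + t, 4·s·t + s - 8·t], [-2·s·t - 6·s, -s^2 - 4·t]].
At the point, J = [[13.000, -25.500], [5.500, -10.250]] (det J = 7.000).
Solving J·Δ = −F gives Δ = (-11.634, -7.304).
Then the next iterate is (s, t)₁ = (-12.134, -4.804).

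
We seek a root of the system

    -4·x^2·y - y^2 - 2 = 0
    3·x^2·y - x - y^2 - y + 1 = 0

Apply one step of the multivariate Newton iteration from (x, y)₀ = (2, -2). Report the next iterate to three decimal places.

At (2, -2): F = (26.000, -27.000).
Jacobian J = [[-8·x·y, -4·x^2 - 2·y], [6·x·y - 1, 3·x^2 - 2·y - 1]].
At the point, J = [[32.000, -12.000], [-25.000, 15.000]] (det J = 180.000).
Solving J·Δ = −F gives Δ = (-0.367, 1.189).
Then the next iterate is (x, y)₁ = (1.633, -0.811).

(1.633, -0.811)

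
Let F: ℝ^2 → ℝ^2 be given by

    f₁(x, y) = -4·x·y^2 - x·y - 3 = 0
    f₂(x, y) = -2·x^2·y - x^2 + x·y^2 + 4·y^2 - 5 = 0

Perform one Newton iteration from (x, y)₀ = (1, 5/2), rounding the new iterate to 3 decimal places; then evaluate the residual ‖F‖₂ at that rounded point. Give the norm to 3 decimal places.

10.731

At (1, 5/2): F = (-30.500, 20.250).
Jacobian J = [[-4·y^2 - y, -8·x·y - x], [-4·x·y - 2·x + y^2, -2·x^2 + 2·x·y + 8·y]].
At the point, J = [[-27.500, -21.000], [-5.750, 23.000]] (det J = -753.250).
Solving J·Δ = −F gives Δ = (-0.367, -0.972).
Then the next iterate is (x, y)₁ = (0.633, 1.528).
Re-evaluating at (0.633, 1.528): F = (-9.87890, 4.19186), so ‖F‖₂ = 10.731.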